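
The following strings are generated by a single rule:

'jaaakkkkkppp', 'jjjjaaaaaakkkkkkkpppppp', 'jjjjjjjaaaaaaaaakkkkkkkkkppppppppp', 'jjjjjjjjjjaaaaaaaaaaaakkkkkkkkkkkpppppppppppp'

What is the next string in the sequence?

jjjjjjjjjjjjjaaaaaaaaaaaaaaakkkkkkkkkkkkkppppppppppppppp

Term n consists of 3n-2 j's, followed by 3n a's, followed by 2n+3 k's, followed by 3n p's (n = 1, 2, …).
For the next term, n = 5, so the run lengths are 13, 15, 13, 15.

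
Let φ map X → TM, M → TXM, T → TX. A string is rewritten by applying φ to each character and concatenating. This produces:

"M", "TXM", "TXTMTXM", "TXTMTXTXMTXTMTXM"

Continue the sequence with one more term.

Replace each of the 16 characters of TXTMTXTXMTXTMTXM in place — TX TM TX TXM TX TM TX TM TXM TX TM TX TXM TX TM TXM — and concatenate.

TXTMTXTXMTXTMTXTMTXMTXTMTXTXMTXTMTXM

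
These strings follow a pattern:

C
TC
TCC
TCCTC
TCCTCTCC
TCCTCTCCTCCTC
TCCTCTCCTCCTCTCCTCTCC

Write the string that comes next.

TCCTCTCCTCCTCTCCTCTCCTCCTCTCCTCCTC

This is a Fibonacci-style word recurrence s(k) = s(k−1)·s(k−2): e.g. TC·C = TCC.
The next term joins TCCTCTCCTCCTCTCCTCTCC and TCCTCTCCTCCTC.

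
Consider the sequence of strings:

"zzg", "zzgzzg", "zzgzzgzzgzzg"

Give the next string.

Every step duplicates the string.
One more doubling of zzgzzgzzgzzg gives the answer.

zzgzzgzzgzzgzzgzzgzzgzzg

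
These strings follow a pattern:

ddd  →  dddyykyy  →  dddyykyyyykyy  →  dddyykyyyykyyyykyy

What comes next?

dddyykyyyykyyyykyyyykyy

The strings grow by a fixed suffix yykyy each time.
So the next term is dddyykyyyykyyyykyy·yykyy.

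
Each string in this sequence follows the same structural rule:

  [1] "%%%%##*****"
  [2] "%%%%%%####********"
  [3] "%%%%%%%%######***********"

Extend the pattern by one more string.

%%%%%%%%%%########**************

The n-th term is 2n+2 %'s then 2n #'s then 3n+2 *'s (n = 1, 2, …).
Setting n = 4 gives 10, 8, 14 characters in each block.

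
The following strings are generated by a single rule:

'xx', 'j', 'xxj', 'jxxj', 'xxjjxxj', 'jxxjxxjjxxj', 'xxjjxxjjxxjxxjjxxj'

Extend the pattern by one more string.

jxxjxxjjxxjxxjjxxjjxxjxxjjxxj

From term 3 onward, concatenate the second-to-last term with the last: xx·j = xxj, j·xxj = jxxj, …
The next term joins jxxjxxjjxxj and xxjjxxjjxxjxxjjxxj.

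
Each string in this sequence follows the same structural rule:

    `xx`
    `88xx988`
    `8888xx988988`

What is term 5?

Each term wraps the previous one in 88 on the left and 988 on the right.
From 8888xx988988, 2 further steps: 8888xx988988 → 888888xx988988988 → (answer).

88888888xx988988988988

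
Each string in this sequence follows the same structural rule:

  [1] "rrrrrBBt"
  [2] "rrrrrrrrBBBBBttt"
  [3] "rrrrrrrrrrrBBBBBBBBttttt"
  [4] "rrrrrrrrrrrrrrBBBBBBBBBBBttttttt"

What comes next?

Reading off run lengths: r runs 5, 8, 11, 14; B runs 2, 5, 8, 11; t runs 1, 3, 5, 7 — each is linear in n (n = 1, 2, …).
For the next term, n = 5, so the run lengths are 17, 14, 9.

rrrrrrrrrrrrrrrrrBBBBBBBBBBBBBBttttttttt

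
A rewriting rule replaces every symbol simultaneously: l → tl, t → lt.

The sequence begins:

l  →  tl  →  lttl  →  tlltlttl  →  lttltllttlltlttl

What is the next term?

φ(lttltllttlltlttl) expands symbol-by-symbol to tl lt lt tl lt tl tl lt lt tl tl lt tl lt lt tl; joining the 16 pieces gives the next term.

tlltlttllttltlltlttltllttlltlttl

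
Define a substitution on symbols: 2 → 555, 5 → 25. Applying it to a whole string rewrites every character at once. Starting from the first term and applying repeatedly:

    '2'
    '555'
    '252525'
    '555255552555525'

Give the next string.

Rewriting the 15 symbols of 555255552555525 one by one yields 25 25 25 555 25 25 25 25 555 25 25 25 25 555 25; concatenated:

252525555252525255552525252555525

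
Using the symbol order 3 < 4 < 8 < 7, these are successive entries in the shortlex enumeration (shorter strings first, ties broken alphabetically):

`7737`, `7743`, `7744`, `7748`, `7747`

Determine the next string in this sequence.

7783

Treat 7747 as a base-4 numeral over the given alphabet and add one, carrying through any trailing 7's.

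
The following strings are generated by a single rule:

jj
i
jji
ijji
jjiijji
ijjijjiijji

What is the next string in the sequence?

This is a Fibonacci-style word recurrence s(k) = s(k−2)·s(k−1): e.g. jj·i = jji.
Continuing: jjiijji · ijjijjiijji gives term 7.

jjiijjiijjijjiijji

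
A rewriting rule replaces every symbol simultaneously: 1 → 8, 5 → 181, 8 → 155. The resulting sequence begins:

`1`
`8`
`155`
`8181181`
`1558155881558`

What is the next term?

818118115581811811551558181181155

Applying the rule to each of the 13 symbols of 1558155881558 gives the pieces 8 181 181 155 8 181 181 155 155 8 181 181 155, which concatenate to the answer.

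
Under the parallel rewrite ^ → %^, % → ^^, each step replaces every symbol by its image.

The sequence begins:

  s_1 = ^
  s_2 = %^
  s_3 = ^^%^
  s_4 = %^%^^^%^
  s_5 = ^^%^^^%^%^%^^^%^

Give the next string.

Replace each of the 16 characters of ^^%^^^%^%^%^^^%^ in place — %^ %^ ^^ %^ %^ %^ ^^ %^ ^^ %^ ^^ %^ %^ %^ ^^ %^ — and concatenate.

%^%^^^%^%^%^^^%^^^%^^^%^%^%^^^%^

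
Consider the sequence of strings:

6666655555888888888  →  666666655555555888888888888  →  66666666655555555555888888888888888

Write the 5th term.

666666666666655555555555555555888888888888888888888

Reading off run lengths: 6 runs 5, 7, 9; 5 runs 5, 8, 11; 8 runs 9, 12, 15 — each is linear in n, where the shown terms are n = 2, 3, 4.
For term 5, n = 6, so the run lengths are 13, 17, 21.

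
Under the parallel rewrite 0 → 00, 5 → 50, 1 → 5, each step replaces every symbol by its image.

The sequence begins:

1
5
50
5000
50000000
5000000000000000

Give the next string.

Rewriting the 16 symbols of 5000000000000000 one by one yields 50 00 00 00 00 00 00 00 00 00 00 00 00 00 00 00; concatenated:

50000000000000000000000000000000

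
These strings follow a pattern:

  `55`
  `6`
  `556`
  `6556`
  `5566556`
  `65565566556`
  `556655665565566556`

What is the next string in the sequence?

65565566556556655665565566556

This is a Fibonacci-style word recurrence s(k) = s(k−2)·s(k−1): e.g. 55·6 = 556.
The next term joins 65565566556 and 556655665565566556.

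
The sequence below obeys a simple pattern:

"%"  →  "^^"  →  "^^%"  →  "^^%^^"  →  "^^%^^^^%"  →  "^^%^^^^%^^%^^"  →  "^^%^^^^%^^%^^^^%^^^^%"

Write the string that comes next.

^^%^^^^%^^%^^^^%^^^^%^^%^^^^%^^%^^

This is a Fibonacci-style word recurrence s(k) = s(k−1)·s(k−2): e.g. ^^·% = ^^%.
The next term joins ^^%^^^^%^^%^^^^%^^^^% and ^^%^^^^%^^%^^.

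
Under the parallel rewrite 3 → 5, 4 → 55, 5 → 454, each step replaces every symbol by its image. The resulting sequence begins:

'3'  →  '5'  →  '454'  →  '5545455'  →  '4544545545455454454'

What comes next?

55454555545455454454554545545445455454555545455

Replace each of the 19 characters of 4544545545455454454 in place — 55 454 55 55 454 55 454 454 55 454 55 454 454 55 454 55 55 454 55 — and concatenate.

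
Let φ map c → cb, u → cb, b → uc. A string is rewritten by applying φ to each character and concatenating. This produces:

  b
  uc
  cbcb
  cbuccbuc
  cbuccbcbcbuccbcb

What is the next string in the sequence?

φ(cbuccbcbcbuccbcb) expands symbol-by-symbol to cb uc cb cb cb uc cb uc cb uc cb cb cb uc cb uc; joining the 16 pieces gives the next term.

cbuccbcbcbuccbuccbuccbcbcbuccbuc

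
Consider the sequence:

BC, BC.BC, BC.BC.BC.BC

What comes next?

s(k+1) = s(k)·.·s(k) — each term doubles the last with '.' between the halves.
Doubling BC.BC.BC.BC with '.' between the halves:

BC.BC.BC.BC.BC.BC.BC.BC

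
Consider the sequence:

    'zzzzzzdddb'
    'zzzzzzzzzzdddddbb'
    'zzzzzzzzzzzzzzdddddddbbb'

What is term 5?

zzzzzzzzzzzzzzzzzzzzzzdddddddddddbbbbb

Term n consists of 4n+2 z's, followed by 2n+1 d's, followed by n b's (n = 1, 2, …).
At n = 5 the blocks have lengths 22, 11, 5.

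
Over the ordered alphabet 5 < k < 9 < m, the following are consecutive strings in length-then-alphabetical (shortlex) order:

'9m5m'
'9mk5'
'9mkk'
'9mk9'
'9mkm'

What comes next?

The successor of 9mkm increments the rightmost position that isn't already m and resets every position after it to 5.

9m95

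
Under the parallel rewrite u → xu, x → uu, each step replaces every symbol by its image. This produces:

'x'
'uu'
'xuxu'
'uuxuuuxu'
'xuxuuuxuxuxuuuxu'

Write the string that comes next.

Applying the rule to each of the 16 symbols of xuxuuuxuxuxuuuxu gives the pieces uu xu uu xu xu xu uu xu uu xu uu xu xu xu uu xu, which concatenate to the answer.

uuxuuuxuxuxuuuxuuuxuuuxuxuxuuuxu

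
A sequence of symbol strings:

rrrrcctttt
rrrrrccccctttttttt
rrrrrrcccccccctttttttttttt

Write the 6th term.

Each string has the form r^{n+3} c^{3n-1} t^{4n} (n = 1, 2, …).
Setting n = 6 gives 9, 17, 24 characters in each block.

rrrrrrrrrccccccccccccccccctttttttttttttttttttttttt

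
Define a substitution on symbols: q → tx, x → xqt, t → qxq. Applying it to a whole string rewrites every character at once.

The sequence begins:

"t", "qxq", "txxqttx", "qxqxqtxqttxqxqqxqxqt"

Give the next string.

txxqttxxqttxqxqxqttxqxqqxqxqttxxqttxtxxqttxxqttxqxq

φ(qxqxqtxqttxqxqqxqxqt) expands symbol-by-symbol to tx xqt tx xqt tx qxq xqt tx qxq qxq xqt tx xqt tx tx xqt tx xqt tx qxq; joining the 20 pieces gives the next term.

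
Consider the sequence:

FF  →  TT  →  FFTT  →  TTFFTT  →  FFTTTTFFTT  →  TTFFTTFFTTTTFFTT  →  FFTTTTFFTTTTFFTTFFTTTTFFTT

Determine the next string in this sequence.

TTFFTTFFTTTTFFTTFFTTTTFFTTTTFFTTFFTTTTFFTT

From term 3 onward, concatenate the second-to-last term with the last: FF·TT = FFTT, TT·FFTT = TTFFTT, …
So term 8 is TTFFTTFFTTTTFFTT·FFTTTTFFTTTTFFTTFFTTTTFFTT.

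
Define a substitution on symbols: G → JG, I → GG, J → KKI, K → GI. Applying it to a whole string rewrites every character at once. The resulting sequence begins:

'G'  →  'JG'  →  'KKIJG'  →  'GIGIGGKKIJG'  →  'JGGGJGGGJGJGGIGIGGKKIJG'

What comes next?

Applying the rule to each of the 23 symbols of JGGGJGGGJGJGGIGIGGKKIJG gives the pieces KKI JG JG JG KKI JG JG JG KKI JG KKI JG JG GG JG GG JG JG GI GI GG KKI JG, which concatenate to the answer.

KKIJGJGJGKKIJGJGJGKKIJGKKIJGJGGGJGGGJGJGGIGIGGKKIJG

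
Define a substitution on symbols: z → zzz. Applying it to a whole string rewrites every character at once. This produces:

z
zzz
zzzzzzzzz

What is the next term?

zzzzzzzzzzzzzzzzzzzzzzzzzzz

Rewriting each symbol of zzzzzzzzz: z→zzz, z→zzz, z→zzz, z→zzz, z→zzz, z→zzz, z→zzz, z→zzz, z→zzz, which concatenates to zzz zzz zzz zzz zzz zzz zzz zzz zzz.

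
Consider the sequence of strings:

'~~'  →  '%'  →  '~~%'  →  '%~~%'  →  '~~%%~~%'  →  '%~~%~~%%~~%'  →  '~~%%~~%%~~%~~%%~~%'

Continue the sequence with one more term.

This is a Fibonacci-style word recurrence s(k) = s(k−2)·s(k−1): e.g. ~~·% = ~~%.
So term 8 is %~~%~~%%~~%·~~%%~~%%~~%~~%%~~%.

%~~%~~%%~~%~~%%~~%%~~%~~%%~~%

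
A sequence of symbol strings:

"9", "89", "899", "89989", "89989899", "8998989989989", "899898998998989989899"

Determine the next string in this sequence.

8998989989989899898998998989989989

This is a Fibonacci-style word recurrence s(k) = s(k−1)·s(k−2): e.g. 89·9 = 899.
Continuing: 899898998998989989899 · 8998989989989 gives term 8.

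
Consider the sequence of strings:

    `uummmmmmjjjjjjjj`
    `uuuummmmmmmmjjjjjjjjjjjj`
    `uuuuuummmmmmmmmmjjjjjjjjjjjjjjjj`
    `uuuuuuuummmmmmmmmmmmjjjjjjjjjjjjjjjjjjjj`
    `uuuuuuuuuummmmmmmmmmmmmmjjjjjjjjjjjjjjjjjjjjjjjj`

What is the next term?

uuuuuuuuuuuummmmmmmmmmmmmmmmjjjjjjjjjjjjjjjjjjjjjjjjjjjj

The n-th term is 2n-2 u's then 2n+2 m's then 4n j's, where the shown terms are n = 2, 3, 4, 5, 6.
At n = 7 the blocks have lengths 12, 16, 28.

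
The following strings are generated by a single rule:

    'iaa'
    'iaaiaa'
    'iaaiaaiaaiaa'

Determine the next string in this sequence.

Every step duplicates the string.
Doubling iaaiaaiaaiaa:

iaaiaaiaaiaaiaaiaaiaaiaa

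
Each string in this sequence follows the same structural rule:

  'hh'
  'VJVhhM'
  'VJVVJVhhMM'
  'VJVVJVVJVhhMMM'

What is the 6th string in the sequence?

Each term wraps the previous one in VJV on the left and M on the right.
From VJVVJVVJVhhMMM, 2 further steps: VJVVJVVJVhhMMM → VJVVJVVJVVJVhhMMMM → (answer).

VJVVJVVJVVJVVJVhhMMMMM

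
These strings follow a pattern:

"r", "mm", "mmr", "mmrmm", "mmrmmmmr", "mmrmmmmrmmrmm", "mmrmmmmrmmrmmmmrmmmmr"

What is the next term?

This is a Fibonacci-style word recurrence s(k) = s(k−1)·s(k−2): e.g. mm·r = mmr.
So term 8 is mmrmmmmrmmrmmmmrmmmmr·mmrmmmmrmmrmm.

mmrmmmmrmmrmmmmrmmmmrmmrmmmmrmmrmm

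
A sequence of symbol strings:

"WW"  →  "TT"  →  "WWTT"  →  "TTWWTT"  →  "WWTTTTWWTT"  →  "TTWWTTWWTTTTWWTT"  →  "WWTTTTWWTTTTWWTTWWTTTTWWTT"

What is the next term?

TTWWTTWWTTTTWWTTWWTTTTWWTTTTWWTTWWTTTTWWTT

From term 3 onward, concatenate the second-to-last term with the last: WW·TT = WWTT, TT·WWTT = TTWWTT, …
Continuing: TTWWTTWWTTTTWWTT · WWTTTTWWTTTTWWTTWWTTTTWWTT gives term 8.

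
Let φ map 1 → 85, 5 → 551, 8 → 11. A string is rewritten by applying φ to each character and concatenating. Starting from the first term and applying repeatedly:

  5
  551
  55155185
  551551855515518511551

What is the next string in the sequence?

551551855515518511551551551855515518511551858555155185

φ(551551855515518511551) expands symbol-by-symbol to 551 551 85 551 551 85 11 551 551 551 85 551 551 85 11 551 85 85 551 551 85; joining the 21 pieces gives the next term.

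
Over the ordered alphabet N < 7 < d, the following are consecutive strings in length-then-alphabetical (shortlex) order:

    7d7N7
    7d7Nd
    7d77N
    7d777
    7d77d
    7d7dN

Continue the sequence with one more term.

7d7d7

Find the rightmost character of 7d7dN below d, bump it to the next letter, and reset everything to its right to N.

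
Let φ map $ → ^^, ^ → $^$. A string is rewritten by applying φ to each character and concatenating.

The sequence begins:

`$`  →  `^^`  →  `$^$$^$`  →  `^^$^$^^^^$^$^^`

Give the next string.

$^$$^$^^$^$^^$^$$^$$^$$^$^^$^$^^$^$$^$

Replace each of the 14 characters of ^^$^$^^^^$^$^^ in place — $^$ $^$ ^^ $^$ ^^ $^$ $^$ $^$ $^$ ^^ $^$ ^^ $^$ $^$ — and concatenate.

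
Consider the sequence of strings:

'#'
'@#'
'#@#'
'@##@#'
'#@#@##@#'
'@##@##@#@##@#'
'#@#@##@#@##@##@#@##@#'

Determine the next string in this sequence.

This is a Fibonacci-style word recurrence s(k) = s(k−2)·s(k−1): e.g. #·@# = #@#.
So term 8 is @##@##@#@##@#·#@#@##@#@##@##@#@##@#.

@##@##@#@##@##@#@##@#@##@##@#@##@#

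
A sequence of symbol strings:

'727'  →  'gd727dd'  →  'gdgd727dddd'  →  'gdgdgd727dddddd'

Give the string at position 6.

gdgdgdgdgd727dddddddddd

Every step adds gd to the front and dd to the end of the previous string.
From gdgdgd727dddddd, 2 further steps: gdgdgd727dddddd → gdgdgdgd727dddddddd → (answer).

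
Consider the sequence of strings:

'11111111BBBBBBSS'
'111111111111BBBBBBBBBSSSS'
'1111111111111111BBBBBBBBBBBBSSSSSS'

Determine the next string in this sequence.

The n-th term is 4n 1's then 3n B's then 2n-2 S's, where the shown terms are n = 2, 3, 4.
For the next term, n = 5, so the run lengths are 20, 15, 8.

11111111111111111111BBBBBBBBBBBBBBBSSSSSSSS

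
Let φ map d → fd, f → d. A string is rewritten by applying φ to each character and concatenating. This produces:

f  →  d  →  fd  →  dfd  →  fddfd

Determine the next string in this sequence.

dfdfddfd

Apply φ to fddfd symbol by symbol: f→d, d→fd, d→fd, f→d, d→fd; joined: d fd fd d fd.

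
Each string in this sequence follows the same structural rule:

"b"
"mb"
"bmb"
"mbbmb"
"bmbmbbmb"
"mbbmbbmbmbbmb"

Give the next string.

bmbmbbmbmbbmbbmbmbbmb

From term 3 onward, concatenate the second-to-last term with the last: b·mb = bmb, mb·bmb = mbbmb, …
Continuing: bmbmbbmb · mbbmbbmbmbbmb gives term 7.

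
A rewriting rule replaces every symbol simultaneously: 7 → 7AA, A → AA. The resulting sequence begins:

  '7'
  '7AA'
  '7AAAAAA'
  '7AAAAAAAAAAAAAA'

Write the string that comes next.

φ(7AAAAAAAAAAAAAA) expands symbol-by-symbol to 7AA AA AA AA AA AA AA AA AA AA AA AA AA AA AA; joining the 15 pieces gives the next term.

7AAAAAAAAAAAAAAAAAAAAAAAAAAAAAA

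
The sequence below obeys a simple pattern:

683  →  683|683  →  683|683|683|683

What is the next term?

683|683|683|683|683|683|683|683

Every step duplicates the string with '|' between the halves.
One more doubling of 683|683|683|683 gives the answer.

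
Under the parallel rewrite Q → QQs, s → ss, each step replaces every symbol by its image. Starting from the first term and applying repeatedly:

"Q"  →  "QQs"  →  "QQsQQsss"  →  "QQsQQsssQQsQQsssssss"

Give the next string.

QQsQQsssQQsQQsssssssQQsQQsssQQsQQsssssssssssssss

Replace each of the 20 characters of QQsQQsssQQsQQsssssss in place — QQs QQs ss QQs QQs ss ss ss QQs QQs ss QQs QQs ss ss ss ss ss ss ss — and concatenate.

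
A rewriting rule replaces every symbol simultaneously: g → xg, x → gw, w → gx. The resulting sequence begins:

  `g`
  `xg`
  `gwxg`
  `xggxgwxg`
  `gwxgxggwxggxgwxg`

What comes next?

Rewriting the 16 symbols of gwxgxggwxggxgwxg one by one yields xg gx gw xg gw xg xg gx gw xg xg gw xg gx gw xg; concatenated:

xggxgwxggwxgxggxgwxgxggwxggxgwxg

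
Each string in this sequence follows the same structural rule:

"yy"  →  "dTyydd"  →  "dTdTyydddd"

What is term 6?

dTdTdTdTdTyydddddddddd

Each term wraps the previous one in dT on the left and dd on the right.
From dTdTyydddd, 3 further steps: dTdTyydddd → dTdTdTyydddddd → dTdTdTdTyydddddddd → (answer).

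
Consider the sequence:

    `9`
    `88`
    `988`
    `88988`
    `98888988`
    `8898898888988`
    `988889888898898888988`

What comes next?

8898898888988988889888898898888988

This is a Fibonacci-style word recurrence s(k) = s(k−2)·s(k−1): e.g. 9·88 = 988.
Continuing: 8898898888988 · 988889888898898888988 gives term 8.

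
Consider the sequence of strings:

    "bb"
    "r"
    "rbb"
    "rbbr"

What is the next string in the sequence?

rbbrrbb

From term 3 onward, concatenate the last term with the second-to-last: r·bb = rbb, rbb·r = rbbr, …
So term 5 is rbbr·rbb.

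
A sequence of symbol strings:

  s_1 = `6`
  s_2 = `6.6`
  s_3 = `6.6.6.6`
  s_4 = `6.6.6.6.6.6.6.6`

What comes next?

6.6.6.6.6.6.6.6.6.6.6.6.6.6.6.6

s(k+1) = s(k)·.·s(k) — each term doubles the last with '.' between the halves.
One more doubling of 6.6.6.6.6.6.6.6 gives the answer.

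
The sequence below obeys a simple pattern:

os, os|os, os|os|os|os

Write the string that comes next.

s(k+1) = s(k)·|·s(k) — each term doubles the last with '|' between the halves.
So the next term is two copies of os|os|os|os with '|' between the halves.

os|os|os|os|os|os|os|os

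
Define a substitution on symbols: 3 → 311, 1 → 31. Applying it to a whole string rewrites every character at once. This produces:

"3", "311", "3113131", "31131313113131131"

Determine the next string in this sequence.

31131313113131131311313131131311313131131

Applying the rule to each of the 17 symbols of 31131313113131131 gives the pieces 311 31 31 311 31 311 31 311 31 31 311 31 311 31 31 311 31, which concatenate to the answer.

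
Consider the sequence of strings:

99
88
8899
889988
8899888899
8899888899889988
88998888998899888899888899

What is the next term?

From term 3 onward, concatenate the last term with the second-to-last: 88·99 = 8899, 8899·88 = 889988, …
The next term joins 88998888998899888899888899 and 8899888899889988.

889988889988998888998888998899888899889988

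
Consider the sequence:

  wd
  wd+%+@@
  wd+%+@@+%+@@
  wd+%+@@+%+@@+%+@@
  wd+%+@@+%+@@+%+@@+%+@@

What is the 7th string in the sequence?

Each term is the previous one with +%+@@ appended.
From wd+%+@@+%+@@+%+@@+%+@@, 2 further steps: wd+%+@@+%+@@+%+@@+%+@@ → wd+%+@@+%+@@+%+@@+%+@@+%+@@ → (answer).

wd+%+@@+%+@@+%+@@+%+@@+%+@@+%+@@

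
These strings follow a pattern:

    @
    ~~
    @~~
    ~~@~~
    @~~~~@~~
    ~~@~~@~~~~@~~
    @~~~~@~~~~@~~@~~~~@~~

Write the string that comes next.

~~@~~@~~~~@~~@~~~~@~~~~@~~@~~~~@~~

This is a Fibonacci-style word recurrence s(k) = s(k−2)·s(k−1): e.g. @·~~ = @~~.
Continuing: ~~@~~@~~~~@~~ · @~~~~@~~~~@~~@~~~~@~~ gives term 8.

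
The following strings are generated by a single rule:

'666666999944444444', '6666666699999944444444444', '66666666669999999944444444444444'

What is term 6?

Each string has the form 6^{2n+2} 9^{2n} 4^{3n+2}, where the shown terms are n = 2, 3, 4.
Setting n = 7 gives 16, 14, 23 characters in each block.

66666666666666669999999999999944444444444444444444444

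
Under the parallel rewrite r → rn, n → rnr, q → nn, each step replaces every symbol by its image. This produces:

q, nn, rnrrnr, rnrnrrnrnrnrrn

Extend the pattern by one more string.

rnrnrrnrnrrnrnrnrrnrnrrnrnrrnrnrnr

Applying the rule to each of the 14 symbols of rnrnrrnrnrnrrn gives the pieces rn rnr rn rnr rn rn rnr rn rnr rn rnr rn rn rnr, which concatenate to the answer.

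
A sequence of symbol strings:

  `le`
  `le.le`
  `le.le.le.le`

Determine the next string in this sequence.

s(k+1) = s(k)·.·s(k) — each term doubles the last with '.' between the halves.
One more doubling of le.le.le.le gives the answer.

le.le.le.le.le.le.le.le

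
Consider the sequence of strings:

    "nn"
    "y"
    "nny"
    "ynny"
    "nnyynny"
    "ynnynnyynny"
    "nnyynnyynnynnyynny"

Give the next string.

Each term (from the third on) is the two preceding terms concatenated in order: term 3 = nn·y = nny.
The next term joins ynnynnyynny and nnyynnyynnynnyynny.

ynnynnyynnynnyynnyynnynnyynny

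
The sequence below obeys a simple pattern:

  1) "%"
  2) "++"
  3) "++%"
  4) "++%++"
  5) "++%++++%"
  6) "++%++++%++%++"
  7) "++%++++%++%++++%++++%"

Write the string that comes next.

++%++++%++%++++%++++%++%++++%++%++

Each term (from the third on) is the previous term followed by the one before it: term 3 = ++·% = ++%.
The next term joins ++%++++%++%++++%++++% and ++%++++%++%++.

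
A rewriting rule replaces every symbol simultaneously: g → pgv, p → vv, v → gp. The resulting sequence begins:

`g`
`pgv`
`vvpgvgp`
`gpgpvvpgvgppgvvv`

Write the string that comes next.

φ(gpgpvvpgvgppgvvv) expands symbol-by-symbol to pgv vv pgv vv gp gp vv pgv gp pgv vv vv pgv gp gp gp; joining the 16 pieces gives the next term.

pgvvvpgvvvgpgpvvpgvgppgvvvvvpgvgpgpgp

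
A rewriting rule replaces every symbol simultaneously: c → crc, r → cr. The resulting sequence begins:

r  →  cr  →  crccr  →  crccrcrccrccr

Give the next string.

Applying the rule to each of the 13 symbols of crccrcrccrccr gives the pieces crc cr crc crc cr crc cr crc crc cr crc crc cr, which concatenate to the answer.

crccrcrccrccrcrccrcrccrccrcrccrccr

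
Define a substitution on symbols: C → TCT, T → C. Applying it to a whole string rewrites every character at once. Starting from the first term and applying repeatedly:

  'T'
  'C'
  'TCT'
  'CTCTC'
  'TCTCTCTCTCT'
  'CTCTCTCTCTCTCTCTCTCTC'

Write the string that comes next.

Rewriting the 21 symbols of CTCTCTCTCTCTCTCTCTCTC one by one yields TCT C TCT C TCT C TCT C TCT C TCT C TCT C TCT C TCT C TCT C TCT; concatenated:

TCTCTCTCTCTCTCTCTCTCTCTCTCTCTCTCTCTCTCTCTCT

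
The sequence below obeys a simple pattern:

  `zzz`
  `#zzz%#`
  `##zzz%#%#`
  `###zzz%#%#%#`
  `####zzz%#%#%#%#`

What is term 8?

#######zzz%#%#%#%#%#%#%#

s(k+1) = #·s(k)·%#, so each term gains # as a prefix and %# as a suffix.
From ####zzz%#%#%#%#, 3 further steps: ####zzz%#%#%#%# → #####zzz%#%#%#%#%# → ######zzz%#%#%#%#%#%# → (answer).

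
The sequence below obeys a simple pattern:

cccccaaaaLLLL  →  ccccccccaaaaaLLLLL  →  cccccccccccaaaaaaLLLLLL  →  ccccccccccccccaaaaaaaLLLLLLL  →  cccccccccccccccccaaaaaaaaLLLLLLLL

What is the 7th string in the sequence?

cccccccccccccccccccccccaaaaaaaaaaLLLLLLLLLL

Reading off run lengths: c runs 5, 8, 11, 14, 17; a runs 4, 5, 6, 7, 8; L runs 4, 5, 6, 7, 8 — each is linear in n, where the shown terms are n = 2, 3, 4, 5, 6.
At n = 8 the blocks have lengths 23, 10, 10.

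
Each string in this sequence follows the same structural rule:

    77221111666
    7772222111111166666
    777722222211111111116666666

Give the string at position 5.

Term n consists of n+1 7's, followed by 2n 2's, followed by 3n+1 1's, followed by 2n+1 6's (n = 1, 2, …).
At n = 5 the blocks have lengths 6, 10, 16, 11.

7777772222222222111111111111111166666666666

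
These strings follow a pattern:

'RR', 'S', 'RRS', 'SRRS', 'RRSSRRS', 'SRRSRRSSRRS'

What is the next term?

This is a Fibonacci-style word recurrence s(k) = s(k−2)·s(k−1): e.g. RR·S = RRS.
Continuing: RRSSRRS · SRRSRRSSRRS gives term 7.

RRSSRRSSRRSRRSSRRS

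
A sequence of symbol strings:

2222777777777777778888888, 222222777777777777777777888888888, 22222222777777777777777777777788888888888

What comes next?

The n-th term is 2n-2 2's then 4n+2 7's then 2n+1 8's, where the shown terms are n = 3, 4, 5.
For the next term, n = 6, so the run lengths are 10, 26, 13.

2222222222777777777777777777777777778888888888888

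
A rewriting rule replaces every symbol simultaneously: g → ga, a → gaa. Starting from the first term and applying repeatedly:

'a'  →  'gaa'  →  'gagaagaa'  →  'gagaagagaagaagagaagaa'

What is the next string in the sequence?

Rewriting the 21 symbols of gagaagagaagaagagaagaa one by one yields ga gaa ga gaa gaa ga gaa ga gaa gaa ga gaa gaa ga gaa ga gaa gaa ga gaa gaa; concatenated:

gagaagagaagaagagaagagaagaagagaagaagagaagagaagaagagaagaa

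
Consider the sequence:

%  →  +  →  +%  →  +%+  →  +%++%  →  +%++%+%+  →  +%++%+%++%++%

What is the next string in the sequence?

Each term (from the third on) is the previous term followed by the one before it: term 3 = +·% = +%.
So term 8 is +%++%+%++%++%·+%++%+%+.

+%++%+%++%++%+%++%+%+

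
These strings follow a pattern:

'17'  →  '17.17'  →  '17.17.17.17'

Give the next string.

s(k+1) = s(k)·.·s(k) — each term doubles the last with '.' between the halves.
Doubling 17.17.17.17 with '.' between the halves:

17.17.17.17.17.17.17.17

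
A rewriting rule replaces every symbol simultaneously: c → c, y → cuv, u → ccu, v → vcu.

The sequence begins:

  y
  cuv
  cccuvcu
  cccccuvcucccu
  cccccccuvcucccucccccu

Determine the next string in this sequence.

cccccccccuvcucccucccccucccccccu

Applying the rule to each of the 21 symbols of cccccccuvcucccucccccu gives the pieces c c c c c c c ccu vcu c ccu c c c ccu c c c c c ccu, which concatenate to the answer.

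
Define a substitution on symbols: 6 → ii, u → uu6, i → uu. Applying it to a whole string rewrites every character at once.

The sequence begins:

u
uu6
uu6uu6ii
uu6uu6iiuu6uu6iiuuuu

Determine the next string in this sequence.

uu6uu6iiuu6uu6iiuuuuuu6uu6iiuu6uu6iiuuuuuu6uu6uu6uu6

φ(uu6uu6iiuu6uu6iiuuuu) expands symbol-by-symbol to uu6 uu6 ii uu6 uu6 ii uu uu uu6 uu6 ii uu6 uu6 ii uu uu uu6 uu6 uu6 uu6; joining the 20 pieces gives the next term.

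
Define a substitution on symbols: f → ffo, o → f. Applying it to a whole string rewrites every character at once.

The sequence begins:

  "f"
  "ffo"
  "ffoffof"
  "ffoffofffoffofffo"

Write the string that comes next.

ffoffofffoffofffoffoffofffoffofffoffoffof

Applying the rule to each of the 17 symbols of ffoffofffoffofffo gives the pieces ffo ffo f ffo ffo f ffo ffo ffo f ffo ffo f ffo ffo ffo f, which concatenate to the answer.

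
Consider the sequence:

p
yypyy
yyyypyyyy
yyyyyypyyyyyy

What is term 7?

yyyyyyyyyyyypyyyyyyyyyyyy

Each term wraps the previous one in yy on the left and yy on the right.
From yyyyyypyyyyyy, 3 further steps: yyyyyypyyyyyy → yyyyyyyypyyyyyyyy → yyyyyyyyyypyyyyyyyyyy → (answer).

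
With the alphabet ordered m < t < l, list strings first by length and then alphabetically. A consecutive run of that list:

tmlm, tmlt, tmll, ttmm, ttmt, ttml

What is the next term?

Treat ttml as a base-3 numeral over the given alphabet and add one, carrying through any trailing l's.

tttm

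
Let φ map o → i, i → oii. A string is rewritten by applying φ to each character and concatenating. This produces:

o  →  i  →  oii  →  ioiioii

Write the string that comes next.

oiiioiioiiioiioii

Rewriting each symbol of ioiioii: i→oii, o→i, i→oii, i→oii, o→i, i→oii, i→oii, which concatenates to oii i oii oii i oii oii.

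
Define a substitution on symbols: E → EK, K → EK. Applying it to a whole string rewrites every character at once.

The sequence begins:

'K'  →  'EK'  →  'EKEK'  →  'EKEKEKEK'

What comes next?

Expanding EKEKEKEK: E→EK, K→EK, E→EK, K→EK, E→EK, K→EK, E→EK, K→EK. Concatenated: EK EK EK EK EK EK EK EK.

EKEKEKEKEKEKEKEK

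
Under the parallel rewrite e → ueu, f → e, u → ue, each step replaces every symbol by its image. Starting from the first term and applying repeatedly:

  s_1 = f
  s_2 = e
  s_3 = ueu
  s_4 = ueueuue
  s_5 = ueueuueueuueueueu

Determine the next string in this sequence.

Rewriting the 17 symbols of ueueuueueuueueueu one by one yields ue ueu ue ueu ue ue ueu ue ueu ue ue ueu ue ueu ue ueu ue; concatenated:

ueueuueueuueueueuueueuueueueuueueuueueuue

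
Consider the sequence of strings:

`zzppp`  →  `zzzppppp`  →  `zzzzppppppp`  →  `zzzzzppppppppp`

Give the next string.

zzzzzzppppppppppp

The n-th term is n z's then 2n-1 p's, where the shown terms are n = 2, 3, 4, 5.
For the next term, n = 6, so the run lengths are 6, 11.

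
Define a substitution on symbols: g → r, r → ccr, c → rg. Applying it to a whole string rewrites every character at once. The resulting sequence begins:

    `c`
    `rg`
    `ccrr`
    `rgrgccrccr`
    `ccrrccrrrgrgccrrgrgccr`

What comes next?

rgrgccrccrrgrgccrccrccrrccrrrgrgccrccrrccrrrgrgccr

Applying the rule to each of the 22 symbols of ccrrccrrrgrgccrrgrgccr gives the pieces rg rg ccr ccr rg rg ccr ccr ccr r ccr r rg rg ccr ccr r ccr r rg rg ccr, which concatenate to the answer.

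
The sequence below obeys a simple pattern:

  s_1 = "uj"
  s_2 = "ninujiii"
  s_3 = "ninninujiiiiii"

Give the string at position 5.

s(k+1) = nin·s(k)·iii, so each term gains nin as a prefix and iii as a suffix.
From ninninujiiiiii, 2 further steps: ninninujiiiiii → ninninninujiiiiiiiii → (answer).

ninninninninujiiiiiiiiiiii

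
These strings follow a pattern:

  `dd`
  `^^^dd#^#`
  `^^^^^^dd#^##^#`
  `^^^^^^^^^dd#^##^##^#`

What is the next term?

Every step adds ^^^ to the front and #^# to the end of the previous string.
Applying this once more to ^^^^^^^^^dd#^##^##^#:

^^^^^^^^^^^^dd#^##^##^##^#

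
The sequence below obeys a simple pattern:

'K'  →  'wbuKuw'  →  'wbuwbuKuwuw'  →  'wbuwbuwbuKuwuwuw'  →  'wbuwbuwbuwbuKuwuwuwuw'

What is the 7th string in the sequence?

Each term wraps the previous one in wbu on the left and uw on the right.
From wbuwbuwbuwbuKuwuwuwuw, 2 further steps: wbuwbuwbuwbuKuwuwuwuw → wbuwbuwbuwbuwbuKuwuwuwuwuw → (answer).

wbuwbuwbuwbuwbuwbuKuwuwuwuwuwuw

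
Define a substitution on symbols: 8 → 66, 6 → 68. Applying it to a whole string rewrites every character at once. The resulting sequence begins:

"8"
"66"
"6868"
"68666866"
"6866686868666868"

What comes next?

68666868686668666866686868666866

Replace each of the 16 characters of 6866686868666868 in place — 68 66 68 68 68 66 68 66 68 66 68 68 68 66 68 66 — and concatenate.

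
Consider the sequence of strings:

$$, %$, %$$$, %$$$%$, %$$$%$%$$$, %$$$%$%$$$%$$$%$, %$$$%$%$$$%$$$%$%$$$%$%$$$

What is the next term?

Each term (from the third on) is the previous term followed by the one before it: term 3 = %$·$$ = %$$$.
The next term joins %$$$%$%$$$%$$$%$%$$$%$%$$$ and %$$$%$%$$$%$$$%$.

%$$$%$%$$$%$$$%$%$$$%$%$$$%$$$%$%$$$%$$$%$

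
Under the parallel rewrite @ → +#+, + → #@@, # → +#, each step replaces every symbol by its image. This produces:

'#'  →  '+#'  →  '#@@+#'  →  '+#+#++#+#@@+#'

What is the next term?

φ(+#+#++#+#@@+#) expands symbol-by-symbol to #@@ +# #@@ +# #@@ #@@ +# #@@ +# +#+ +#+ #@@ +#; joining the 13 pieces gives the next term.

#@@+##@@+##@@#@@+##@@+#+#++#+#@@+#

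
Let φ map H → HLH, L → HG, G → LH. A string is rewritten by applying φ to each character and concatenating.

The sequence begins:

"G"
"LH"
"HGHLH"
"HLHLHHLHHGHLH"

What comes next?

Rewriting the 13 symbols of HLHLHHLHHGHLH one by one yields HLH HG HLH HG HLH HLH HG HLH HLH LH HLH HG HLH; concatenated:

HLHHGHLHHGHLHHLHHGHLHHLHLHHLHHGHLH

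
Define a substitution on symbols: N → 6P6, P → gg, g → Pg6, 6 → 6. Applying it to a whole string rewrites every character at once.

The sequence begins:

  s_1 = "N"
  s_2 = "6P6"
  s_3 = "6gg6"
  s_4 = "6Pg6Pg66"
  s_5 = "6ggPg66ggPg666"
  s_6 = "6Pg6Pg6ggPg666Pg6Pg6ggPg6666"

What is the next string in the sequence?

Rewriting the 28 symbols of 6Pg6Pg6ggPg666Pg6Pg6ggPg6666 one by one yields 6 gg Pg6 6 gg Pg6 6 Pg6 Pg6 gg Pg6 6 6 6 gg Pg6 6 gg Pg6 6 Pg6 Pg6 gg Pg6 6 6 6 6; concatenated:

6ggPg66ggPg66Pg6Pg6ggPg6666ggPg66ggPg66Pg6Pg6ggPg66666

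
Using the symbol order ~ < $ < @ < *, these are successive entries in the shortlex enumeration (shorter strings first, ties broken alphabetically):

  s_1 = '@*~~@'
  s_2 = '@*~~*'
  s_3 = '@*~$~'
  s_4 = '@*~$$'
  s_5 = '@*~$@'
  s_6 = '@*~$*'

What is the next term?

The successor of @*~$* increments the rightmost position that isn't already * and resets every position after it to ~.

@*~@~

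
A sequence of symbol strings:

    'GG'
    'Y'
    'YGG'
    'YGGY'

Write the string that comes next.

YGGYYGG

From term 3 onward, concatenate the last term with the second-to-last: Y·GG = YGG, YGG·Y = YGGY, …
The next term joins YGGY and YGG.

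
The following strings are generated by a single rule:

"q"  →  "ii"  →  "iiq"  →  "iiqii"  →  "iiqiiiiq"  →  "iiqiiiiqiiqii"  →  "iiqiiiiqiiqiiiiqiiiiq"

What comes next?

iiqiiiiqiiqiiiiqiiiiqiiqiiiiqiiqii

Each term (from the third on) is the previous term followed by the one before it: term 3 = ii·q = iiq.
The next term joins iiqiiiiqiiqiiiiqiiiiq and iiqiiiiqiiqii.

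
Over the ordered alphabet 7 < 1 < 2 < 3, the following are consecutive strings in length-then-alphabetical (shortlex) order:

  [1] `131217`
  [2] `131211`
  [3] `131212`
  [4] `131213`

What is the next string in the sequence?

131227

Treat 131213 as a base-4 numeral over the given alphabet and add one, carrying through any trailing 3's.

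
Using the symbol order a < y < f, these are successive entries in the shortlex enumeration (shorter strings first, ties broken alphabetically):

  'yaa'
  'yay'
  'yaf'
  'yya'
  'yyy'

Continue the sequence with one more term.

Treat yyy as a base-3 numeral over the given alphabet and add one, carrying through any trailing f's.

yyf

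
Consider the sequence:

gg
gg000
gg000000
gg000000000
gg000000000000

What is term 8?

gg000000000000000000000

Each term is the previous one with 000 appended.
From gg000000000000, 3 further steps: gg000000000000 → gg000000000000000 → gg000000000000000000 → (answer).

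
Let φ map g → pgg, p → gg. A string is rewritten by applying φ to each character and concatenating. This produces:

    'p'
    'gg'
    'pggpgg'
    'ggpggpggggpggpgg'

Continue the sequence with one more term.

Replace each of the 16 characters of ggpggpggggpggpgg in place — pgg pgg gg pgg pgg gg pgg pgg pgg pgg gg pgg pgg gg pgg pgg — and concatenate.

pggpggggpggpggggpggpggpggpggggpggpggggpggpgg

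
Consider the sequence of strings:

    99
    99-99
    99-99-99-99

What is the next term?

Every step duplicates the string with '-' between the halves.
Doubling 99-99-99-99 with '-' between the halves:

99-99-99-99-99-99-99-99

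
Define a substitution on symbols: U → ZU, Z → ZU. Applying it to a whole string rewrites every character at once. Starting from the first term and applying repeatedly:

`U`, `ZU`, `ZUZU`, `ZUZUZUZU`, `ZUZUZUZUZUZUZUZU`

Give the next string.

ZUZUZUZUZUZUZUZUZUZUZUZUZUZUZUZU

Applying the rule to each of the 16 symbols of ZUZUZUZUZUZUZUZU gives the pieces ZU ZU ZU ZU ZU ZU ZU ZU ZU ZU ZU ZU ZU ZU ZU ZU, which concatenate to the answer.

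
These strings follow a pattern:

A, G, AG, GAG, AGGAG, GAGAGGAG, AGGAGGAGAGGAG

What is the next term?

From term 3 onward, concatenate the second-to-last term with the last: A·G = AG, G·AG = GAG, …
So term 8 is GAGAGGAG·AGGAGGAGAGGAG.

GAGAGGAGAGGAGGAGAGGAG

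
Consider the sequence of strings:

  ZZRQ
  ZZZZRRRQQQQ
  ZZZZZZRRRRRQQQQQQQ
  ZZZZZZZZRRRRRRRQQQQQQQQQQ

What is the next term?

ZZZZZZZZZZRRRRRRRRRQQQQQQQQQQQQQ

The n-th term is 2n Z's then 2n-1 R's then 3n-2 Q's (n = 1, 2, …).
Setting n = 5 gives 10, 9, 13 characters in each block.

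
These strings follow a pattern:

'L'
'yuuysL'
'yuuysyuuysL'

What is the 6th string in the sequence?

The strings grow by a fixed prefix yuuys each time.
From yuuysyuuysL, 3 further steps: yuuysyuuysL → yuuysyuuysyuuysL → yuuysyuuysyuuysyuuysL → (answer).

yuuysyuuysyuuysyuuysyuuysL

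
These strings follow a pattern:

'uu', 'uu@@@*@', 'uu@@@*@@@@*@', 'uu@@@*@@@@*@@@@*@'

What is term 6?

Each term is the previous one with @@@*@ appended.
From uu@@@*@@@@*@@@@*@, 2 further steps: uu@@@*@@@@*@@@@*@ → uu@@@*@@@@*@@@@*@@@@*@ → (answer).

uu@@@*@@@@*@@@@*@@@@*@@@@*@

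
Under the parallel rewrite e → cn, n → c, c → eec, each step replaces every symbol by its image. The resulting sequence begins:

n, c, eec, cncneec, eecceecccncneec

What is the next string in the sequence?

Rewriting the 15 symbols of eecceecccncneec one by one yields cn cn eec eec cn cn eec eec eec c eec c cn cn eec; concatenated:

cncneeceeccncneeceeceecceecccncneec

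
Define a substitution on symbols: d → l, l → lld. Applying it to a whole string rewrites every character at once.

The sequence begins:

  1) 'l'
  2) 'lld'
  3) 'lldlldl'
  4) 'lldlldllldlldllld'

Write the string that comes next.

lldlldllldlldllldlldlldllldlldllldlldlldl

φ(lldlldllldlldllld) expands symbol-by-symbol to lld lld l lld lld l lld lld lld l lld lld l lld lld lld l; joining the 17 pieces gives the next term.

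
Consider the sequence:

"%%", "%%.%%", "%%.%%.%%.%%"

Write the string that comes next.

s(k+1) = s(k)·.·s(k) — each term doubles the last with '.' between the halves.
Doubling %%.%%.%%.%% with '.' between the halves:

%%.%%.%%.%%.%%.%%.%%.%%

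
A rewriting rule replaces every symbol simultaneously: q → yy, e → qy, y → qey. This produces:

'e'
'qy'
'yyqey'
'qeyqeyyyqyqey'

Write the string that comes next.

yyqyqeyyyqyqeyqeyqeyyyqeyyyqyqey

Applying the rule to each of the 13 symbols of qeyqeyyyqyqey gives the pieces yy qy qey yy qy qey qey qey yy qey yy qy qey, which concatenate to the answer.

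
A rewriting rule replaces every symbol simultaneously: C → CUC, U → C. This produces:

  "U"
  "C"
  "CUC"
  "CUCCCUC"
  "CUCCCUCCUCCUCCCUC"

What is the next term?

Rewriting the 17 symbols of CUCCCUCCUCCUCCCUC one by one yields CUC C CUC CUC CUC C CUC CUC C CUC CUC C CUC CUC CUC C CUC; concatenated:

CUCCCUCCUCCUCCCUCCUCCCUCCUCCCUCCUCCUCCCUC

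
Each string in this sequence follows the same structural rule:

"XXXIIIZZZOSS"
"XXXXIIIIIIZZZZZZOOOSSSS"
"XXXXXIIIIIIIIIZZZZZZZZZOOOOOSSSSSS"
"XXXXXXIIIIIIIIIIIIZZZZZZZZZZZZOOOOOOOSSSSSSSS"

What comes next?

XXXXXXXIIIIIIIIIIIIIIIZZZZZZZZZZZZZZZOOOOOOOOOSSSSSSSSSS

The n-th term is n+2 X's then 3n I's then 3n Z's then 2n-1 O's then 2n S's (n = 1, 2, …).
At n = 5 the blocks have lengths 7, 15, 15, 9, 10.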